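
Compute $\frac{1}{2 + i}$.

Multiply numerator and denominator by conjugate (2 - i):
= (1)(2 - i) / (2^2 + 1^2)
= (2 - i) / 5
= 2/5 - (1/5)i


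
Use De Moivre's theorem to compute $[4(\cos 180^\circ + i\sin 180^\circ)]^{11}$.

By De Moivre: z^n = r^n(cos(nθ) + i sin(nθ))
= 4^11(cos(11*180°) + i sin(11*180°))
= 4194304(cos 180° + i sin 180°)
= -4194304


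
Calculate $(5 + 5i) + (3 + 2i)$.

(5 + 3) + (5 + 2)i = 8 + 7i


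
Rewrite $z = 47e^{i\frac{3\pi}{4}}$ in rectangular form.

a = r cos θ = 47 * -sqrt(2)/2 = -47*sqrt(2)/2
b = r sin θ = 47 * sqrt(2)/2 = 47*sqrt(2)/2
z = -47*sqrt(2)/2 + (47*sqrt(2)/2)i


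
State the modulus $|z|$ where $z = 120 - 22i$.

|z| = sqrt(a^2 + b^2) = sqrt(120^2 + (-22)^2) = sqrt(14884) = 122


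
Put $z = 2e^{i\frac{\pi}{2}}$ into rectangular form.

a = r cos θ = 2 * 0 = 0
b = r sin θ = 2 * 1 = 2
z = 2i


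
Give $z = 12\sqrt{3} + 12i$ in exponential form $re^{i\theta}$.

r = |z| = sqrt((12*sqrt(3))^2 + (12)^2) = sqrt(432 + 144) = sqrt(576) = 24
θ = arctan(b/a) = arctan(12/20.7846) (quadrant-adjusted) = 30° = π/6
z = 24e^(i*π/6)


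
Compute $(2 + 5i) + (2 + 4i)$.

(2 + 2) + (5 + 4)i = 4 + 9i


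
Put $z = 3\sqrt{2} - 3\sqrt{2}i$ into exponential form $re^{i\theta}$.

r = |z| = sqrt((3*sqrt(2))^2 + (-3*sqrt(2))^2) = sqrt(18 + 18) = sqrt(36) = 6
θ = arctan(b/a) = arctan(-4.2426/4.2426) (quadrant-adjusted) = -45° = -π/4
z = 6e^(-i*π/4)


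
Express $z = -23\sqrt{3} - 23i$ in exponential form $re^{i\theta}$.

r = |z| = sqrt((-23*sqrt(3))^2 + (-23)^2) = sqrt(1587 + 529) = sqrt(2116) = 46
θ = arctan(b/a) = arctan(-23/-39.8372) (quadrant-adjusted) = 210° = 7π/6
z = 46e^(i*7π/6)


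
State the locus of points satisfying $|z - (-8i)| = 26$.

|z - z0| = r describes a circle centered at z0 with radius r
Here z0 = -8i and r = 26
Locus: Circle centered at (0, -8) with radius 26


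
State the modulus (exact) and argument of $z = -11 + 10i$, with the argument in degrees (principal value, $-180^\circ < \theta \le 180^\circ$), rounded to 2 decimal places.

|z| = sqrt((-11)^2 + 10^2) = sqrt(221)
arg(z) = arctan(b/a) = arctan(10/-11) (quadrant-adjusted) = 137.73°


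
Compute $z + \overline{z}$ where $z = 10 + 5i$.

z + conjugate(z) = (a + bi) + (a - bi) = 2a
= 2 * 10 = 20


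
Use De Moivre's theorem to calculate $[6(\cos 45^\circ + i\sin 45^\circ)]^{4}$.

By De Moivre: z^n = r^n(cos(nθ) + i sin(nθ))
= 6^4(cos(4*45°) + i sin(4*45°))
= 1296(cos 180° + i sin 180°)
= -1296


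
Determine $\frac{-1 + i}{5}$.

Divisor is real, so divide each part by 5:
= -1/5 + (1/5)i


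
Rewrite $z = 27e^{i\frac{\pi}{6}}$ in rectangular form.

a = r cos θ = 27 * sqrt(3)/2 = 27*sqrt(3)/2
b = r sin θ = 27 * 1/2 = 27/2
z = 27*sqrt(3)/2 + (27/2)i


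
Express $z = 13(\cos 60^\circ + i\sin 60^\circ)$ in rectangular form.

a = r cos θ = 13 * 1/2 = 13/2
b = r sin θ = 13 * sqrt(3)/2 = 13*sqrt(3)/2
z = 13/2 + (13*sqrt(3)/2)i


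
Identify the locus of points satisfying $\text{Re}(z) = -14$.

Re(z) = x where z = x + yi; the equation x = -14 is satisfied by all points with that x-coordinate
Locus: Vertical line x = -14


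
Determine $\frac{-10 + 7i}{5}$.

Divisor is real, so divide each part by 5:
= -2 + (7/5)i


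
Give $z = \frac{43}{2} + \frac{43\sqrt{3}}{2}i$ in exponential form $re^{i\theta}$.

r = |z| = sqrt((43/2)^2 + (43*sqrt(3)/2)^2) = sqrt(1849/4 + 5547/4) = sqrt(1849) = 43
θ = arctan(b/a) = arctan(37.2391/21.5) (quadrant-adjusted) = 60° = π/3
z = 43e^(i*π/3)


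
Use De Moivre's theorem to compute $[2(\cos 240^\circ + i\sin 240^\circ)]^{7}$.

By De Moivre: z^n = r^n(cos(nθ) + i sin(nθ))
= 2^7(cos(7*240°) + i sin(7*240°))
= 128(cos 240° + i sin 240°)
= -64 - 64*sqrt(3)i


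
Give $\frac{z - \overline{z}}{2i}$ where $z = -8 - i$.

z - conjugate(z) = 2bi
(z - conjugate(z))/(2i) = 2bi/(2i) = b = -1


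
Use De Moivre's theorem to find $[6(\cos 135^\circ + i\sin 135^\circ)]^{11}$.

By De Moivre: z^n = r^n(cos(nθ) + i sin(nθ))
= 6^11(cos(11*135°) + i sin(11*135°))
= 362797056(cos 45° + i sin 45°)
= 181398528*sqrt(2) + 181398528*sqrt(2)i


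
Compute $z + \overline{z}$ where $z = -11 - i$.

z + conjugate(z) = (a + bi) + (a - bi) = 2a
= 2 * (-11) = -22


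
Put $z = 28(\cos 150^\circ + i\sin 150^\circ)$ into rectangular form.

a = r cos θ = 28 * -sqrt(3)/2 = -14*sqrt(3)
b = r sin θ = 28 * 1/2 = 14
z = -14*sqrt(3) + 14i


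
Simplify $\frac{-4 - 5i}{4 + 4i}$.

Multiply numerator and denominator by conjugate (4 - 4i):
= (-4 - 5i)(4 - 4i) / (4^2 + 4^2)
= (-36 - 4i) / 32
Divide through by 4: (-9 - i) / 8
= -9/8 - (1/8)i


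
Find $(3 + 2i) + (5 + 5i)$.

(3 + 5) + (2 + 5)i = 8 + 7i


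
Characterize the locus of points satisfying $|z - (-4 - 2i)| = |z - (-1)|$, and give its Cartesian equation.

|z - z1| = |z - z2| means z is equidistant from z1 and z2,
i.e. the perpendicular bisector of the segment from (-4, -2) to (-1, 0) (midpoint (-5/2, -1)).
With z = x + yi, square both sides:
(x - (-4))^2 + (y - (-2))^2 = (x - (-1))^2 + (y - 0)^2
The x^2 and y^2 terms cancel: 6x + 4y = 1 - 20 = -19
Simplify: 6x + 4y = -19
Locus: Perpendicular bisector of the segment from (-4, -2) to (-1, 0): the line 6x + 4y = -19


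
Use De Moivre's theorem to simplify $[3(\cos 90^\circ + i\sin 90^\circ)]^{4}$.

By De Moivre: z^n = r^n(cos(nθ) + i sin(nθ))
= 3^4(cos(4*90°) + i sin(4*90°))
= 81(cos 0° + i sin 0°)
= 81


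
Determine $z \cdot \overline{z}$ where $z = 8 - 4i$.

z * conjugate(z) = |z|^2 = a^2 + b^2
= 8^2 + (-4)^2 = 80


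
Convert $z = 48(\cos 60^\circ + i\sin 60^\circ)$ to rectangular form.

a = r cos θ = 48 * 1/2 = 24
b = r sin θ = 48 * sqrt(3)/2 = 24*sqrt(3)
z = 24 + 24*sqrt(3)i


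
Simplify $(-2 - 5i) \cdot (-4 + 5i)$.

(a1*a2 - b1*b2) + (a1*b2 + b1*a2)i
= (8 - (-25)) + (-10 + 20)i
= 33 + 10i


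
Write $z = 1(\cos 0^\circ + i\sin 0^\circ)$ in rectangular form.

a = r cos θ = 1 * 1 = 1
b = r sin θ = 1 * 0 = 0
z = 1


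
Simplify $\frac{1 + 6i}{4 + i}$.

Multiply numerator and denominator by conjugate (4 - i):
= (1 + 6i)(4 - i) / (4^2 + 1^2)
= (10 + 23i) / 17
= 10/17 + (23/17)i


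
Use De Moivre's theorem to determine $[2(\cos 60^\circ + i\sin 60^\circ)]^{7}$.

By De Moivre: z^n = r^n(cos(nθ) + i sin(nθ))
= 2^7(cos(7*60°) + i sin(7*60°))
= 128(cos 60° + i sin 60°)
= 64 + 64*sqrt(3)i


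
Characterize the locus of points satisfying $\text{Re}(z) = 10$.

Re(z) = x where z = x + yi; the equation x = 10 is satisfied by all points with that x-coordinate
Locus: Vertical line x = 10


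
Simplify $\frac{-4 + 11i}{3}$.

Divisor is real, so divide each part by 3:
= -4/3 + (11/3)i


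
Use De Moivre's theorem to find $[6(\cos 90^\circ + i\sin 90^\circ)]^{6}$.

By De Moivre: z^n = r^n(cos(nθ) + i sin(nθ))
= 6^6(cos(6*90°) + i sin(6*90°))
= 46656(cos 180° + i sin 180°)
= -46656


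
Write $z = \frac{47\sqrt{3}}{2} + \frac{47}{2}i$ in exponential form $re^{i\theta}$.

r = |z| = sqrt((47*sqrt(3)/2)^2 + (47/2)^2) = sqrt(6627/4 + 2209/4) = sqrt(2209) = 47
θ = arctan(b/a) = arctan(23.5/40.7032) (quadrant-adjusted) = 30° = π/6
z = 47e^(i*π/6)


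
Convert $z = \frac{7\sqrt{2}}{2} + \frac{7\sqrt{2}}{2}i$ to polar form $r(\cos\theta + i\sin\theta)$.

r = |z| = sqrt(a^2 + b^2) = sqrt((7*sqrt(2)/2)^2 + (7*sqrt(2)/2)^2) = sqrt(49/2 + 49/2) = sqrt(49) = 7
θ = arctan(b/a) = arctan(4.9497/4.9497) (quadrant-adjusted) = 45°
z = 7(cos 45° + i sin 45°)


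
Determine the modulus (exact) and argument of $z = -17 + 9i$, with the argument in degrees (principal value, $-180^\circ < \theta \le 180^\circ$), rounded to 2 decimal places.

|z| = sqrt((-17)^2 + 9^2) = sqrt(370)
arg(z) = arctan(b/a) = arctan(9/-17) (quadrant-adjusted) = 152.10°


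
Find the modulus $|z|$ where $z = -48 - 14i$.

|z| = sqrt(a^2 + b^2) = sqrt((-48)^2 + (-14)^2) = sqrt(2500) = 50


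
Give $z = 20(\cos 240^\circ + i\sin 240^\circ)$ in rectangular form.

a = r cos θ = 20 * -1/2 = -10
b = r sin θ = 20 * -sqrt(3)/2 = -10*sqrt(3)
z = -10 - 10*sqrt(3)i


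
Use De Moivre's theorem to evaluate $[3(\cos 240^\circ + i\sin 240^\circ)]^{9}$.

By De Moivre: z^n = r^n(cos(nθ) + i sin(nθ))
= 3^9(cos(9*240°) + i sin(9*240°))
= 19683(cos 0° + i sin 0°)
= 19683


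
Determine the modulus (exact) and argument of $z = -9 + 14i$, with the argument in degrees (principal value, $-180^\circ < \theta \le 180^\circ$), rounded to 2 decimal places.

|z| = sqrt((-9)^2 + 14^2) = sqrt(277)
arg(z) = arctan(b/a) = arctan(14/-9) (quadrant-adjusted) = 122.74°


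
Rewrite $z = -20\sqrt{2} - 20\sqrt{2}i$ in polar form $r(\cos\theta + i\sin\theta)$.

r = |z| = sqrt(a^2 + b^2) = sqrt((-20*sqrt(2))^2 + (-20*sqrt(2))^2) = sqrt(800 + 800) = sqrt(1600) = 40
θ = arctan(b/a) = arctan(-28.2843/-28.2843) (quadrant-adjusted) = 225°
z = 40(cos 225° + i sin 225°)


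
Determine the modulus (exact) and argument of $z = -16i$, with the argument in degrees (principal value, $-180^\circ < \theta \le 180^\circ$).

|z| = sqrt(0^2 + (-16)^2) = 16
a = 0 and b < 0, so z lies on the negative imaginary axis: arg(z) = -90°


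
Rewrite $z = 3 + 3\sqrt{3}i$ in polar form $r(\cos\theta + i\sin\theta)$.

r = |z| = sqrt(a^2 + b^2) = sqrt((3)^2 + (3*sqrt(3))^2) = sqrt(9 + 27) = sqrt(36) = 6
θ = arctan(b/a) = arctan(5.1962/3) (quadrant-adjusted) = 60°
z = 6(cos 60° + i sin 60°)


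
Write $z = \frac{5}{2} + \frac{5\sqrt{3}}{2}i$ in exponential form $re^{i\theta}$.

r = |z| = sqrt((5/2)^2 + (5*sqrt(3)/2)^2) = sqrt(25/4 + 75/4) = sqrt(25) = 5
θ = arctan(b/a) = arctan(4.3301/2.5) (quadrant-adjusted) = 60° = π/3
z = 5e^(i*π/3)


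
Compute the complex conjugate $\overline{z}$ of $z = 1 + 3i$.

If z = a + bi, then conjugate(z) = a - bi
conjugate(1 + 3i) = 1 - 3i


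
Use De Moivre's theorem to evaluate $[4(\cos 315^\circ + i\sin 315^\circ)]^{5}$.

By De Moivre: z^n = r^n(cos(nθ) + i sin(nθ))
= 4^5(cos(5*315°) + i sin(5*315°))
= 1024(cos 135° + i sin 135°)
= -512*sqrt(2) + 512*sqrt(2)i


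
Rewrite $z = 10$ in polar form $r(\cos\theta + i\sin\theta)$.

r = |z| = sqrt(a^2 + b^2) = sqrt((10)^2 + (0)^2) = sqrt(100 + 0) = sqrt(100) = 10
b = 0 and a > 0, so z lies on the positive real axis: θ = 0°
z = 10(cos 0° + i sin 0°)


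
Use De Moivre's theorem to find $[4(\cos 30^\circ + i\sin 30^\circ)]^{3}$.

By De Moivre: z^n = r^n(cos(nθ) + i sin(nθ))
= 4^3(cos(3*30°) + i sin(3*30°))
= 64(cos 90° + i sin 90°)
= 64i


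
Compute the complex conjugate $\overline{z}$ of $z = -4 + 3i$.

If z = a + bi, then conjugate(z) = a - bi
conjugate(-4 + 3i) = -4 - 3i


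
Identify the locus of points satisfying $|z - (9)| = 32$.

|z - z0| = r describes a circle centered at z0 with radius r
Here z0 = 9 and r = 32
Locus: Circle centered at (9, 0) with radius 32


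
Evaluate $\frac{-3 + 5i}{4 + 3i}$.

Multiply numerator and denominator by conjugate (4 - 3i):
= (-3 + 5i)(4 - 3i) / (4^2 + 3^2)
= (3 + 29i) / 25
= 3/25 + (29/25)i


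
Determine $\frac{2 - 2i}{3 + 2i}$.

Multiply numerator and denominator by conjugate (3 - 2i):
= (2 - 2i)(3 - 2i) / (3^2 + 2^2)
= (2 - 10i) / 13
= 2/13 - (10/13)i


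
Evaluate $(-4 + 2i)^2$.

(a + bi)^2 = a^2 - b^2 + 2abi
= (-4)^2 - 2^2 + 2*(-4)*2i
= 12 - 16i


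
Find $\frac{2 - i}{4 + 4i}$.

Multiply numerator and denominator by conjugate (4 - 4i):
= (2 - i)(4 - 4i) / (4^2 + 4^2)
= (4 - 12i) / 32
Divide through by 4: (1 - 3i) / 8
= 1/8 - (3/8)i


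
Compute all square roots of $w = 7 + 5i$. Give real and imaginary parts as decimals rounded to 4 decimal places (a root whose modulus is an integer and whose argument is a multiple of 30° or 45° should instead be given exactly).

|w| = sqrt(74) ≈ 8.602325, arg(w) ≈ 35.537678°
Root modulus = sqrt(74)^(1/2) ≈ 2.932972
Root arguments: θ_k = (arg(w) + 360°k)/2 for k = 0, 1, ..., 1
Compute each root as (root modulus)(cos θ_k + i sin θ_k) using full-precision intermediates, then round to 4 decimal places.
Roots: 2.7931 + 0.8951i, -2.7931 - 0.8951i


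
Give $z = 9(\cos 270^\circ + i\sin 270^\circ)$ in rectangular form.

a = r cos θ = 9 * 0 = 0
b = r sin θ = 9 * -1 = -9
z = -9i


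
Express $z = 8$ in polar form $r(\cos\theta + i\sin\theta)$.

r = |z| = sqrt(a^2 + b^2) = sqrt((8)^2 + (0)^2) = sqrt(64 + 0) = sqrt(64) = 8
b = 0 and a > 0, so z lies on the positive real axis: θ = 0°
z = 8(cos 0° + i sin 0°)


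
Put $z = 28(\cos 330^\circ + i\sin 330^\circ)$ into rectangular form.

a = r cos θ = 28 * sqrt(3)/2 = 14*sqrt(3)
b = r sin θ = 28 * -1/2 = -14
z = 14*sqrt(3) - 14i


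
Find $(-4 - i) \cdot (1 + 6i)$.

(a1*a2 - b1*b2) + (a1*b2 + b1*a2)i
= (-4 - (-6)) + (-24 + (-1))i
= 2 - 25i


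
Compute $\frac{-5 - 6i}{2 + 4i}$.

Multiply numerator and denominator by conjugate (2 - 4i):
= (-5 - 6i)(2 - 4i) / (2^2 + 4^2)
= (-34 + 8i) / 20
Divide through by 2: (-17 + 4i) / 10
= -17/10 + (2/5)i


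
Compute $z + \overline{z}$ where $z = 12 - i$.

z + conjugate(z) = (a + bi) + (a - bi) = 2a
= 2 * 12 = 24


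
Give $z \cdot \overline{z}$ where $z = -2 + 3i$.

z * conjugate(z) = |z|^2 = a^2 + b^2
= (-2)^2 + 3^2 = 13


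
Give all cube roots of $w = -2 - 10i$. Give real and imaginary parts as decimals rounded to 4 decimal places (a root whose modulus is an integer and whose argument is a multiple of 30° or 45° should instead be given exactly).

|w| = sqrt(104) ≈ 10.198039, arg(w) ≈ 258.690068°
Root modulus = sqrt(104)^(1/3) ≈ 2.168564
Root arguments: θ_k = (arg(w) + 360°k)/3 for k = 0, 1, ..., 2
Compute each root as (root modulus)(cos θ_k + i sin θ_k) using full-precision intermediates, then round to 4 decimal places.
Roots: 0.1426 + 2.1639i, -1.9453 - 0.9585i, 1.8027 - 1.2054i


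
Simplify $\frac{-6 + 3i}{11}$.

Divisor is real, so divide each part by 11:
= -6/11 + (3/11)i


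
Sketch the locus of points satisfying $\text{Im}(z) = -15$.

Im(z) = y where z = x + yi; the equation y = -15 is satisfied by all points with that y-coordinate
Locus: Horizontal line y = -15


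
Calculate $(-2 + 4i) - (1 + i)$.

(-2 - 1) + (4 - 1)i = -3 + 3i


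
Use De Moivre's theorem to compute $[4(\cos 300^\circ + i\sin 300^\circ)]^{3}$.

By De Moivre: z^n = r^n(cos(nθ) + i sin(nθ))
= 4^3(cos(3*300°) + i sin(3*300°))
= 64(cos 180° + i sin 180°)
= -64


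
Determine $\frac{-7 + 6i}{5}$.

Divisor is real, so divide each part by 5:
= -7/5 + (6/5)i


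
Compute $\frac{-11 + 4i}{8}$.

Divisor is real, so divide each part by 8:
= -11/8 + (1/2)i


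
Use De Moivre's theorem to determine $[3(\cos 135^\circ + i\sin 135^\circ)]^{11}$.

By De Moivre: z^n = r^n(cos(nθ) + i sin(nθ))
= 3^11(cos(11*135°) + i sin(11*135°))
= 177147(cos 45° + i sin 45°)
= 177147*sqrt(2)/2 + (177147*sqrt(2)/2)i


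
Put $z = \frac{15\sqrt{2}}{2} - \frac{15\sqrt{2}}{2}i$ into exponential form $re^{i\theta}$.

r = |z| = sqrt((15*sqrt(2)/2)^2 + (-15*sqrt(2)/2)^2) = sqrt(225/2 + 225/2) = sqrt(225) = 15
θ = arctan(b/a) = arctan(-10.6066/10.6066) (quadrant-adjusted) = -45° = -π/4
z = 15e^(-i*π/4)


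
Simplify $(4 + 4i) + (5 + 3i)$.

(4 + 5) + (4 + 3)i = 9 + 7i


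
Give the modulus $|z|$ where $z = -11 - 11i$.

|z| = sqrt(a^2 + b^2) = sqrt((-11)^2 + (-11)^2) = sqrt(242) = sqrt(242)


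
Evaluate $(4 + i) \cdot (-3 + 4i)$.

(a1*a2 - b1*b2) + (a1*b2 + b1*a2)i
= (-12 - 4) + (16 + (-3))i
= -16 + 13i


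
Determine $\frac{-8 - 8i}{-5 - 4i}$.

Multiply numerator and denominator by conjugate (-5 + 4i):
= (-8 - 8i)(-5 + 4i) / ((-5)^2 + (-4)^2)
= (72 + 8i) / 41
= 72/41 + (8/41)i


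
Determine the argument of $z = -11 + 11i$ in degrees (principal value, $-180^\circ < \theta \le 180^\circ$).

θ = arctan(b/a) = arctan(11/-11) (quadrant-adjusted) = 135°


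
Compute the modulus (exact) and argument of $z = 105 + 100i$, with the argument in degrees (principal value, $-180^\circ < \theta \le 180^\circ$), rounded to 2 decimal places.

|z| = sqrt(105^2 + 100^2) = 145
arg(z) = arctan(b/a) = arctan(100/105) (quadrant-adjusted) = 43.60°


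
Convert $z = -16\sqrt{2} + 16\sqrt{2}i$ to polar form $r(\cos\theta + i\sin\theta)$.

r = |z| = sqrt(a^2 + b^2) = sqrt((-16*sqrt(2))^2 + (16*sqrt(2))^2) = sqrt(512 + 512) = sqrt(1024) = 32
θ = arctan(b/a) = arctan(22.6274/-22.6274) (quadrant-adjusted) = 135°
z = 32(cos 135° + i sin 135°)


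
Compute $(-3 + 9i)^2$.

(a + bi)^2 = a^2 - b^2 + 2abi
= (-3)^2 - 9^2 + 2*(-3)*9i
= -72 - 54i


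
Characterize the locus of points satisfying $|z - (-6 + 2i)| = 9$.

|z - z0| = r describes a circle centered at z0 with radius r
Here z0 = -6 + 2i and r = 9
Locus: Circle centered at (-6, 2) with radius 9


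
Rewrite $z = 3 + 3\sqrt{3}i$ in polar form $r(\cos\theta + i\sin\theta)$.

r = |z| = sqrt(a^2 + b^2) = sqrt((3)^2 + (3*sqrt(3))^2) = sqrt(9 + 27) = sqrt(36) = 6
θ = arctan(b/a) = arctan(5.1962/3) (quadrant-adjusted) = 60°
z = 6(cos 60° + i sin 60°)


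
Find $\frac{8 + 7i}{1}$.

Divisor is real, so divide each part by 1:
= 8 + 7i


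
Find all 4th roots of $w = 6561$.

|w| = 6561, arg(w) = 0°
Root modulus = 6561^(1/4) = 9
Root arguments: θ_k = (0° + 360°k)/4 for k = 0, 1, ..., 3
Roots: 9, 9i, -9, -9i


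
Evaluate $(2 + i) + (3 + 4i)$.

(2 + 3) + (1 + 4)i = 5 + 5i


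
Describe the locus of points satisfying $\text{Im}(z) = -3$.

Im(z) = y where z = x + yi; the equation y = -3 is satisfied by all points with that y-coordinate
Locus: Horizontal line y = -3


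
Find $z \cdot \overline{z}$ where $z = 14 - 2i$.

z * conjugate(z) = |z|^2 = a^2 + b^2
= 14^2 + (-2)^2 = 200


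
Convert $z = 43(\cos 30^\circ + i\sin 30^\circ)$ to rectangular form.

a = r cos θ = 43 * sqrt(3)/2 = 43*sqrt(3)/2
b = r sin θ = 43 * 1/2 = 43/2
z = 43*sqrt(3)/2 + (43/2)i


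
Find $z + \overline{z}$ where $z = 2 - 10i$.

z + conjugate(z) = (a + bi) + (a - bi) = 2a
= 2 * 2 = 4


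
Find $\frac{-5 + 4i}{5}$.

Divisor is real, so divide each part by 5:
= -1 + (4/5)i


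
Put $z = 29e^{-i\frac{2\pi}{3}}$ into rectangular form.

a = r cos θ = 29 * -1/2 = -29/2
b = r sin θ = 29 * -sqrt(3)/2 = -29*sqrt(3)/2
z = -29/2 - (29*sqrt(3)/2)i


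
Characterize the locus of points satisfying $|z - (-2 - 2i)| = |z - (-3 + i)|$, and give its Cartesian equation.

|z - z1| = |z - z2| means z is equidistant from z1 and z2,
i.e. the perpendicular bisector of the segment from (-2, -2) to (-3, 1) (midpoint (-5/2, -1/2)).
With z = x + yi, square both sides:
(x - (-2))^2 + (y - (-2))^2 = (x - (-3))^2 + (y - 1)^2
The x^2 and y^2 terms cancel: -2x + 6y = 10 - 8 = 2
Simplify: x - 3y = -1
Locus: Perpendicular bisector of the segment from (-2, -2) to (-3, 1): the line x - 3y = -1


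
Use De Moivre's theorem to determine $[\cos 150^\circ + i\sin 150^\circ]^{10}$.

By De Moivre: z^n = r^n(cos(nθ) + i sin(nθ))
= 1^10(cos(10*150°) + i sin(10*150°))
= 1(cos 60° + i sin 60°)
= 1/2 + (sqrt(3)/2)i


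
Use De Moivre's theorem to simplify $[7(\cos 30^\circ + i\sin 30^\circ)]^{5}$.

By De Moivre: z^n = r^n(cos(nθ) + i sin(nθ))
= 7^5(cos(5*30°) + i sin(5*30°))
= 16807(cos 150° + i sin 150°)
= -16807*sqrt(3)/2 + (16807/2)i


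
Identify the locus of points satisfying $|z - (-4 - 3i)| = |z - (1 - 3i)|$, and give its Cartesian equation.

|z - z1| = |z - z2| means z is equidistant from z1 and z2,
i.e. the perpendicular bisector of the segment from (-4, -3) to (1, -3) (midpoint (-3/2, -3)).
With z = x + yi, square both sides:
(x - (-4))^2 + (y - (-3))^2 = (x - 1)^2 + (y - (-3))^2
The x^2 and y^2 terms cancel: 10x + 0y = 10 - 25 = -15
Simplify: x = -3/2
Locus: Perpendicular bisector of the segment from (-4, -3) to (1, -3): the line x = -3/2


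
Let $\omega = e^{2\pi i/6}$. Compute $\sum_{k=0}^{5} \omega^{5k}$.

Let ζ = ω^5 = e^(2πi·5/6). Since 6 ∤ 5, ζ ≠ 1.
Sum = Σ_{k=0}^{5} ζ^k = (ζ^6 - 1)/(ζ - 1) = (ω^{5·6} - 1)/(ζ - 1) = (1 - 1)/(ζ - 1) = 0


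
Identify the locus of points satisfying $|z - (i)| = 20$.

|z - z0| = r describes a circle centered at z0 with radius r
Here z0 = i and r = 20
Locus: Circle centered at (0, 1) with radius 20


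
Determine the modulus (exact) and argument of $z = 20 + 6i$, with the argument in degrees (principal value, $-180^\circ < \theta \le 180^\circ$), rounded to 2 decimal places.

|z| = sqrt(20^2 + 6^2) = sqrt(436)
arg(z) = arctan(b/a) = arctan(6/20) (quadrant-adjusted) = 16.70°


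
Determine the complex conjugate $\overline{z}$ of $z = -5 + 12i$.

If z = a + bi, then conjugate(z) = a - bi
conjugate(-5 + 12i) = -5 - 12i


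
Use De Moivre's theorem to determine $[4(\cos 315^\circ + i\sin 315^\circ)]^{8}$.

By De Moivre: z^n = r^n(cos(nθ) + i sin(nθ))
= 4^8(cos(8*315°) + i sin(8*315°))
= 65536(cos 0° + i sin 0°)
= 65536


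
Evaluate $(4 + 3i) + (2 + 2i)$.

(4 + 2) + (3 + 2)i = 6 + 5i


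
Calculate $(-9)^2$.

(a + bi)^2 = a^2 - b^2 + 2abi
= (-9)^2 - 0^2 + 2*(-9)*0i
= 81


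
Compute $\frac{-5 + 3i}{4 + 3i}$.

Multiply numerator and denominator by conjugate (4 - 3i):
= (-5 + 3i)(4 - 3i) / (4^2 + 3^2)
= (-11 + 27i) / 25
= -11/25 + (27/25)i


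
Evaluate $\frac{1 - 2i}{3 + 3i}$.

Multiply numerator and denominator by conjugate (3 - 3i):
= (1 - 2i)(3 - 3i) / (3^2 + 3^2)
= (-3 - 9i) / 18
Divide through by 3: (-1 - 3i) / 6
= -1/6 - (1/2)i


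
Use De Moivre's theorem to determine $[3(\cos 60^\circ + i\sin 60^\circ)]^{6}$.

By De Moivre: z^n = r^n(cos(nθ) + i sin(nθ))
= 3^6(cos(6*60°) + i sin(6*60°))
= 729(cos 0° + i sin 0°)
= 729


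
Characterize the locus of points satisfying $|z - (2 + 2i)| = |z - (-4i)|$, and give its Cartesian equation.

|z - z1| = |z - z2| means z is equidistant from z1 and z2,
i.e. the perpendicular bisector of the segment from (2, 2) to (0, -4) (midpoint (1, -1)).
With z = x + yi, square both sides:
(x - 2)^2 + (y - 2)^2 = (x - 0)^2 + (y - (-4))^2
The x^2 and y^2 terms cancel: -4x + (-12)y = 16 - 8 = 8
Simplify: x + 3y = -2
Locus: Perpendicular bisector of the segment from (2, 2) to (0, -4): the line x + 3y = -2


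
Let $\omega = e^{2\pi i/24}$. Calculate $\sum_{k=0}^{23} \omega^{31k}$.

Let ζ = ω^31 = e^(2πi·31/24). Since 24 ∤ 31, ζ ≠ 1.
Sum = Σ_{k=0}^{23} ζ^k = (ζ^24 - 1)/(ζ - 1) = (ω^{31·24} - 1)/(ζ - 1) = (1 - 1)/(ζ - 1) = 0


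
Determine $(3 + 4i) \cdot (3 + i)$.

(a1*a2 - b1*b2) + (a1*b2 + b1*a2)i
= (9 - 4) + (3 + 12)i
= 5 + 15i


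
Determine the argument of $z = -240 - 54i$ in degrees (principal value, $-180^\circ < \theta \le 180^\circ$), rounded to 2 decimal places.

θ = arctan(b/a) = arctan(-54/-240) (quadrant-adjusted) = -167.32°


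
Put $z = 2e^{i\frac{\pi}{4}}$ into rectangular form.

a = r cos θ = 2 * sqrt(2)/2 = sqrt(2)
b = r sin θ = 2 * sqrt(2)/2 = sqrt(2)
z = sqrt(2) + sqrt(2)i


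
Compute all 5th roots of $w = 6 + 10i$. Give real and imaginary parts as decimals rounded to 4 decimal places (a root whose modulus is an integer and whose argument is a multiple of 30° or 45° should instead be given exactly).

|w| = sqrt(136) ≈ 11.661904, arg(w) ≈ 59.036243°
Root modulus = sqrt(136)^(1/5) ≈ 1.634383
Root arguments: θ_k = (arg(w) + 360°k)/5 for k = 0, 1, ..., 4
Compute each root as (root modulus)(cos θ_k + i sin θ_k) using full-precision intermediates, then round to 4 decimal places.
Roots: 1.5998 + 0.3344i, 0.1763 + 1.6248i, -1.4908 + 0.6698i, -1.0977 - 1.2109i, 0.8124 - 1.4182i


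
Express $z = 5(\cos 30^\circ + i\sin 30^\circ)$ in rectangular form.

a = r cos θ = 5 * sqrt(3)/2 = 5*sqrt(3)/2
b = r sin θ = 5 * 1/2 = 5/2
z = 5*sqrt(3)/2 + (5/2)i


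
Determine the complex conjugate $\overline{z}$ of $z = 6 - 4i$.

If z = a + bi, then conjugate(z) = a - bi
conjugate(6 - 4i) = 6 + 4i


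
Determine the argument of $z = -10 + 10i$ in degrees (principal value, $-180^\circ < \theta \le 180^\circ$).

θ = arctan(b/a) = arctan(10/-10) (quadrant-adjusted) = 135°


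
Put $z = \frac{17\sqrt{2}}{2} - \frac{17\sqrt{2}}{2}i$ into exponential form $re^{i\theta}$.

r = |z| = sqrt((17*sqrt(2)/2)^2 + (-17*sqrt(2)/2)^2) = sqrt(289/2 + 289/2) = sqrt(289) = 17
θ = arctan(b/a) = arctan(-12.0208/12.0208) (quadrant-adjusted) = -45° = -π/4
z = 17e^(-i*π/4)


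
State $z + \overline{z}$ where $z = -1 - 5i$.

z + conjugate(z) = (a + bi) + (a - bi) = 2a
= 2 * (-1) = -2


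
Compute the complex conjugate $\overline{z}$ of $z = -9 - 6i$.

If z = a + bi, then conjugate(z) = a - bi
conjugate(-9 - 6i) = -9 + 6i


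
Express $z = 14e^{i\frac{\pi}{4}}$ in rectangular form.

a = r cos θ = 14 * sqrt(2)/2 = 7*sqrt(2)
b = r sin θ = 14 * sqrt(2)/2 = 7*sqrt(2)
z = 7*sqrt(2) + 7*sqrt(2)i


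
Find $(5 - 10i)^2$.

(a + bi)^2 = a^2 - b^2 + 2abi
= 5^2 - (-10)^2 + 2*5*(-10)i
= -75 - 100i


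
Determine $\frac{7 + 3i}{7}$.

Divisor is real, so divide each part by 7:
= 1 + (3/7)i


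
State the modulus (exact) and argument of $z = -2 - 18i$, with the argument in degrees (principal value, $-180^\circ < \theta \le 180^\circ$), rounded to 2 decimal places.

|z| = sqrt((-2)^2 + (-18)^2) = sqrt(328)
arg(z) = arctan(b/a) = arctan(-18/-2) (quadrant-adjusted) = -96.34°


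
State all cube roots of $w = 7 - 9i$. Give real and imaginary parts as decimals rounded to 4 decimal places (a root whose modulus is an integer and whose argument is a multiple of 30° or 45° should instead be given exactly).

|w| = sqrt(130) ≈ 11.401754, arg(w) ≈ 307.874984°
Root modulus = sqrt(130)^(1/3) ≈ 2.250733
Root arguments: θ_k = (arg(w) + 360°k)/3 for k = 0, 1, ..., 2
Compute each root as (root modulus)(cos θ_k + i sin θ_k) using full-precision intermediates, then round to 4 decimal places.
Roots: -0.4919 + 2.1963i, -1.6561 - 1.5242i, 2.1480 - 0.6721i


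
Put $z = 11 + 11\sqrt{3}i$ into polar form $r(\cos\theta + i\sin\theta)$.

r = |z| = sqrt(a^2 + b^2) = sqrt((11)^2 + (11*sqrt(3))^2) = sqrt(121 + 363) = sqrt(484) = 22
θ = arctan(b/a) = arctan(19.0526/11) (quadrant-adjusted) = 60°
z = 22(cos 60° + i sin 60°)


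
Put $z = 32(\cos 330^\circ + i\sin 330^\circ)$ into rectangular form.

a = r cos θ = 32 * sqrt(3)/2 = 16*sqrt(3)
b = r sin θ = 32 * -1/2 = -16
z = 16*sqrt(3) - 16i


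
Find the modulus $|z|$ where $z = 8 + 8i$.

|z| = sqrt(a^2 + b^2) = sqrt(8^2 + 8^2) = sqrt(128) = sqrt(128)


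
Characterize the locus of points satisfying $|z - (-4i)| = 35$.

|z - z0| = r describes a circle centered at z0 with radius r
Here z0 = -4i and r = 35
Locus: Circle centered at (0, -4) with radius 35


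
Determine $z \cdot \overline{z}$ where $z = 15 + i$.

z * conjugate(z) = |z|^2 = a^2 + b^2
= 15^2 + 1^2 = 226


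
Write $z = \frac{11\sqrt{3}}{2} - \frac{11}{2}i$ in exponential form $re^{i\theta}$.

r = |z| = sqrt((11*sqrt(3)/2)^2 + (-11/2)^2) = sqrt(363/4 + 121/4) = sqrt(121) = 11
θ = arctan(b/a) = arctan(-5.5/9.5263) (quadrant-adjusted) = -30° = -π/6
z = 11e^(-i*π/6)


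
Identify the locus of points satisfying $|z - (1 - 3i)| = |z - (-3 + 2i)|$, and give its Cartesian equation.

|z - z1| = |z - z2| means z is equidistant from z1 and z2,
i.e. the perpendicular bisector of the segment from (1, -3) to (-3, 2) (midpoint (-1, -1/2)).
With z = x + yi, square both sides:
(x - 1)^2 + (y - (-3))^2 = (x - (-3))^2 + (y - 2)^2
The x^2 and y^2 terms cancel: -8x + 10y = 13 - 10 = 3
Simplify: 8x - 10y = -3
Locus: Perpendicular bisector of the segment from (1, -3) to (-3, 2): the line 8x - 10y = -3


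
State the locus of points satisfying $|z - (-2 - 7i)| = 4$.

|z - z0| = r describes a circle centered at z0 with radius r
Here z0 = -2 - 7i and r = 4
Locus: Circle centered at (-2, -7) with radius 4


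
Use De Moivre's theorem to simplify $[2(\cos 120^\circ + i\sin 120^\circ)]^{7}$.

By De Moivre: z^n = r^n(cos(nθ) + i sin(nθ))
= 2^7(cos(7*120°) + i sin(7*120°))
= 128(cos 120° + i sin 120°)
= -64 + 64*sqrt(3)i


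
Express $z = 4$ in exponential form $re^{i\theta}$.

r = |z| = sqrt((4)^2 + (0)^2) = sqrt(16 + 0) = sqrt(16) = 4
b = 0 and a > 0, so z lies on the positive real axis: θ = 0
z = 4e^(i*0) = 4


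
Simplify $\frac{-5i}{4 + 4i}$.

Multiply numerator and denominator by conjugate (4 - 4i):
= (-5i)(4 - 4i) / (4^2 + 4^2)
= (-20 - 20i) / 32
Divide through by 4: (-5 - 5i) / 8
= -5/8 - (5/8)i


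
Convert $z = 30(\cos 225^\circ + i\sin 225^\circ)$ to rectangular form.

a = r cos θ = 30 * -sqrt(2)/2 = -15*sqrt(2)
b = r sin θ = 30 * -sqrt(2)/2 = -15*sqrt(2)
z = -15*sqrt(2) - 15*sqrt(2)i


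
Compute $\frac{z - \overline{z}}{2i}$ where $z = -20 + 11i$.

z - conjugate(z) = 2bi
(z - conjugate(z))/(2i) = 2bi/(2i) = b = 11


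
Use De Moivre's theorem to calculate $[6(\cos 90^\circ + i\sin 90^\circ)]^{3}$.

By De Moivre: z^n = r^n(cos(nθ) + i sin(nθ))
= 6^3(cos(3*90°) + i sin(3*90°))
= 216(cos 270° + i sin 270°)
= -216i


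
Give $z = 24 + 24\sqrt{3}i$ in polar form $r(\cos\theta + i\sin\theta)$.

r = |z| = sqrt(a^2 + b^2) = sqrt((24)^2 + (24*sqrt(3))^2) = sqrt(576 + 1728) = sqrt(2304) = 48
θ = arctan(b/a) = arctan(41.5692/24) (quadrant-adjusted) = 60°
z = 48(cos 60° + i sin 60°)


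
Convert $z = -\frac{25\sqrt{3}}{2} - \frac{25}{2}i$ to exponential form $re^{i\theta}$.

r = |z| = sqrt((-25*sqrt(3)/2)^2 + (-25/2)^2) = sqrt(1875/4 + 625/4) = sqrt(625) = 25
θ = arctan(b/a) = arctan(-12.5/-21.6506) (quadrant-adjusted) = -150° = -5π/6
z = 25e^(-i*5π/6)


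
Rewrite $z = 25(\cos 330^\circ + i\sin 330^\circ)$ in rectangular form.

a = r cos θ = 25 * sqrt(3)/2 = 25*sqrt(3)/2
b = r sin θ = 25 * -1/2 = -25/2
z = 25*sqrt(3)/2 - (25/2)i


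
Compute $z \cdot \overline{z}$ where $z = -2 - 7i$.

z * conjugate(z) = |z|^2 = a^2 + b^2
= (-2)^2 + (-7)^2 = 53


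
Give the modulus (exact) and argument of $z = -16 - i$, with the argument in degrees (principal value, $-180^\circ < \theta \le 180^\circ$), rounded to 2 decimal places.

|z| = sqrt((-16)^2 + (-1)^2) = sqrt(257)
arg(z) = arctan(b/a) = arctan(-1/-16) (quadrant-adjusted) = -176.42°


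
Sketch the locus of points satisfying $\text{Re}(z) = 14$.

Re(z) = x where z = x + yi; the equation x = 14 is satisfied by all points with that x-coordinate
Locus: Vertical line x = 14


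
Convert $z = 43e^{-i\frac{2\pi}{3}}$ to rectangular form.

a = r cos θ = 43 * -1/2 = -43/2
b = r sin θ = 43 * -sqrt(3)/2 = -43*sqrt(3)/2
z = -43/2 - (43*sqrt(3)/2)i


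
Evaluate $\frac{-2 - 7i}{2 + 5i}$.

Multiply numerator and denominator by conjugate (2 - 5i):
= (-2 - 7i)(2 - 5i) / (2^2 + 5^2)
= (-39 - 4i) / 29
= -39/29 - (4/29)i


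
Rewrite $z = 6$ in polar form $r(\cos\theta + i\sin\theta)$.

r = |z| = sqrt(a^2 + b^2) = sqrt((6)^2 + (0)^2) = sqrt(36 + 0) = sqrt(36) = 6
b = 0 and a > 0, so z lies on the positive real axis: θ = 0°
z = 6(cos 0° + i sin 0°)


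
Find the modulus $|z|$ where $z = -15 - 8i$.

|z| = sqrt(a^2 + b^2) = sqrt((-15)^2 + (-8)^2) = sqrt(289) = 17


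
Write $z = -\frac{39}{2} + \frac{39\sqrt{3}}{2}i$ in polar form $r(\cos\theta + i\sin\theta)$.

r = |z| = sqrt(a^2 + b^2) = sqrt((-39/2)^2 + (39*sqrt(3)/2)^2) = sqrt(1521/4 + 4563/4) = sqrt(1521) = 39
θ = arctan(b/a) = arctan(33.775/-19.5) (quadrant-adjusted) = 120°
z = 39(cos 120° + i sin 120°)


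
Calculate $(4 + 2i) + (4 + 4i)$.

(4 + 4) + (2 + 4)i = 8 + 6i


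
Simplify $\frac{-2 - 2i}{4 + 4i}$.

Multiply numerator and denominator by conjugate (4 - 4i):
= (-2 - 2i)(4 - 4i) / (4^2 + 4^2)
= (-16) / 32
Divide through by 16: (-1) / 2
= -1/2


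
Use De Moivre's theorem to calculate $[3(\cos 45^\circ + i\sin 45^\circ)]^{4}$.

By De Moivre: z^n = r^n(cos(nθ) + i sin(nθ))
= 3^4(cos(4*45°) + i sin(4*45°))
= 81(cos 180° + i sin 180°)
= -81


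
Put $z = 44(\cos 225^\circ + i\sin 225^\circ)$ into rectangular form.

a = r cos θ = 44 * -sqrt(2)/2 = -22*sqrt(2)
b = r sin θ = 44 * -sqrt(2)/2 = -22*sqrt(2)
z = -22*sqrt(2) - 22*sqrt(2)i


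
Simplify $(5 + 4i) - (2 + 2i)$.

(5 - 2) + (4 - 2)i = 3 + 2i


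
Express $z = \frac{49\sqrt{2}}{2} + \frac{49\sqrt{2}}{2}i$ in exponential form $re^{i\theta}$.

r = |z| = sqrt((49*sqrt(2)/2)^2 + (49*sqrt(2)/2)^2) = sqrt(2401/2 + 2401/2) = sqrt(2401) = 49
θ = arctan(b/a) = arctan(34.6482/34.6482) (quadrant-adjusted) = 45° = π/4
z = 49e^(i*π/4)


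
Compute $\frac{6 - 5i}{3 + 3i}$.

Multiply numerator and denominator by conjugate (3 - 3i):
= (6 - 5i)(3 - 3i) / (3^2 + 3^2)
= (3 - 33i) / 18
Divide through by 3: (1 - 11i) / 6
= 1/6 - (11/6)i


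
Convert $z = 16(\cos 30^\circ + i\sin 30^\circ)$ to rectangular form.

a = r cos θ = 16 * sqrt(3)/2 = 8*sqrt(3)
b = r sin θ = 16 * 1/2 = 8
z = 8*sqrt(3) + 8i


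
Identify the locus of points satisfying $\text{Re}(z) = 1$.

Re(z) = x where z = x + yi; the equation x = 1 is satisfied by all points with that x-coordinate
Locus: Vertical line x = 1


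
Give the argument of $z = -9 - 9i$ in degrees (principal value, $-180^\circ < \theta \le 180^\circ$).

θ = arctan(b/a) = arctan(-9/-9) (quadrant-adjusted) = -135°


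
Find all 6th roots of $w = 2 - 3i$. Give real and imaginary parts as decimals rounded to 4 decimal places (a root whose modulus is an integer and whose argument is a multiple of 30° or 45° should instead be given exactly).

|w| = sqrt(13) ≈ 3.605551, arg(w) ≈ 303.690068°
Root modulus = sqrt(13)^(1/6) ≈ 1.238308
Root arguments: θ_k = (arg(w) + 360°k)/6 for k = 0, 1, ..., 5
Compute each root as (root modulus)(cos θ_k + i sin θ_k) using full-precision intermediates, then round to 4 decimal places.
Roots: 0.7857 + 0.9571i, -0.4360 + 1.1590i, -1.2217 + 0.2019i, -0.7857 - 0.9571i, 0.4360 - 1.1590i, 1.2217 - 0.2019i


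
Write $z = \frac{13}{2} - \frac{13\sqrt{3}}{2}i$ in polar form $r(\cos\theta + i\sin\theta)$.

r = |z| = sqrt(a^2 + b^2) = sqrt((13/2)^2 + (-13*sqrt(3)/2)^2) = sqrt(169/4 + 507/4) = sqrt(169) = 13
θ = arctan(b/a) = arctan(-11.2583/6.5) (quadrant-adjusted) = 300°
z = 13(cos 300° + i sin 300°)


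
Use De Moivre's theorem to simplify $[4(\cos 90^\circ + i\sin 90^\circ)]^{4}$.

By De Moivre: z^n = r^n(cos(nθ) + i sin(nθ))
= 4^4(cos(4*90°) + i sin(4*90°))
= 256(cos 0° + i sin 0°)
= 256


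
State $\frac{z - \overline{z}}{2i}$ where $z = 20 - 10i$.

z - conjugate(z) = 2bi
(z - conjugate(z))/(2i) = 2bi/(2i) = b = -10


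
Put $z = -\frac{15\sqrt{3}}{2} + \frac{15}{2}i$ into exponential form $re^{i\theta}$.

r = |z| = sqrt((-15*sqrt(3)/2)^2 + (15/2)^2) = sqrt(675/4 + 225/4) = sqrt(225) = 15
θ = arctan(b/a) = arctan(7.5/-12.9904) (quadrant-adjusted) = 150° = 5π/6
z = 15e^(i*5π/6)


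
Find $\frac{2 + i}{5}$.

Divisor is real, so divide each part by 5:
= 2/5 + (1/5)i


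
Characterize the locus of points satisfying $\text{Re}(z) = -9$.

Re(z) = x where z = x + yi; the equation x = -9 is satisfied by all points with that x-coordinate
Locus: Vertical line x = -9


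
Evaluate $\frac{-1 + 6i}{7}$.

Divisor is real, so divide each part by 7:
= -1/7 + (6/7)i


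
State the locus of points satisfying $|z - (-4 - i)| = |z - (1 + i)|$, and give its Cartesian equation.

|z - z1| = |z - z2| means z is equidistant from z1 and z2,
i.e. the perpendicular bisector of the segment from (-4, -1) to (1, 1) (midpoint (-3/2, 0)).
With z = x + yi, square both sides:
(x - (-4))^2 + (y - (-1))^2 = (x - 1)^2 + (y - 1)^2
The x^2 and y^2 terms cancel: 10x + 4y = 2 - 17 = -15
Simplify: 10x + 4y = -15
Locus: Perpendicular bisector of the segment from (-4, -1) to (1, 1): the line 10x + 4y = -15


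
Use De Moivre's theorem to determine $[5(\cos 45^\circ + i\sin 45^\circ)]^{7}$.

By De Moivre: z^n = r^n(cos(nθ) + i sin(nθ))
= 5^7(cos(7*45°) + i sin(7*45°))
= 78125(cos 315° + i sin 315°)
= 78125*sqrt(2)/2 - (78125*sqrt(2)/2)i


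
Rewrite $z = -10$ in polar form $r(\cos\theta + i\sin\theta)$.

r = |z| = sqrt(a^2 + b^2) = sqrt((-10)^2 + (0)^2) = sqrt(100 + 0) = sqrt(100) = 10
b = 0 and a < 0, so z lies on the negative real axis: θ = 180°
z = 10(cos 180° + i sin 180°)


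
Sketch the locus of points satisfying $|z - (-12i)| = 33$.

|z - z0| = r describes a circle centered at z0 with radius r
Here z0 = -12i and r = 33
Locus: Circle centered at (0, -12) with radius 33


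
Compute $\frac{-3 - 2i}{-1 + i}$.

Multiply numerator and denominator by conjugate (-1 - i):
= (-3 - 2i)(-1 - i) / ((-1)^2 + 1^2)
= (1 + 5i) / 2
= 1/2 + (5/2)i


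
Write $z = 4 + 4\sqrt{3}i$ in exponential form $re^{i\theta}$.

r = |z| = sqrt((4)^2 + (4*sqrt(3))^2) = sqrt(16 + 48) = sqrt(64) = 8
θ = arctan(b/a) = arctan(6.9282/4) (quadrant-adjusted) = 60° = π/3
z = 8e^(i*π/3)


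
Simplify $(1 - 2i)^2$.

(a + bi)^2 = a^2 - b^2 + 2abi
= 1^2 - (-2)^2 + 2*1*(-2)i
= -3 - 4i


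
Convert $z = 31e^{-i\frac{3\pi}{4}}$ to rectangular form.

a = r cos θ = 31 * -sqrt(2)/2 = -31*sqrt(2)/2
b = r sin θ = 31 * -sqrt(2)/2 = -31*sqrt(2)/2
z = -31*sqrt(2)/2 - (31*sqrt(2)/2)i


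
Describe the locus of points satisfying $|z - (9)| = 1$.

|z - z0| = r describes a circle centered at z0 with radius r
Here z0 = 9 and r = 1
Locus: Circle centered at (9, 0) with radius 1


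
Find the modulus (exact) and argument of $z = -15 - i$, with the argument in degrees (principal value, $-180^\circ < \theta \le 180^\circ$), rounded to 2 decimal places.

|z| = sqrt((-15)^2 + (-1)^2) = sqrt(226)
arg(z) = arctan(b/a) = arctan(-1/-15) (quadrant-adjusted) = -176.19°


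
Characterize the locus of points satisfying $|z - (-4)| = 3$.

|z - z0| = r describes a circle centered at z0 with radius r
Here z0 = -4 and r = 3
Locus: Circle centered at (-4, 0) with radius 3


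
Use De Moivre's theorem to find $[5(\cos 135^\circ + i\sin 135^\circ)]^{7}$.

By De Moivre: z^n = r^n(cos(nθ) + i sin(nθ))
= 5^7(cos(7*135°) + i sin(7*135°))
= 78125(cos 225° + i sin 225°)
= -78125*sqrt(2)/2 - (78125*sqrt(2)/2)i


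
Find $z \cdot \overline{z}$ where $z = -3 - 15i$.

z * conjugate(z) = |z|^2 = a^2 + b^2
= (-3)^2 + (-15)^2 = 234


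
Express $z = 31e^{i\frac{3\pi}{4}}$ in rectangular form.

a = r cos θ = 31 * -sqrt(2)/2 = -31*sqrt(2)/2
b = r sin θ = 31 * sqrt(2)/2 = 31*sqrt(2)/2
z = -31*sqrt(2)/2 + (31*sqrt(2)/2)i


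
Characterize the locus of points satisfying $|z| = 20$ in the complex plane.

|z| = 20 means sqrt(x^2 + y^2) = 20
This is a circle of radius 20 centered at the origin


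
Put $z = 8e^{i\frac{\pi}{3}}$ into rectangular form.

a = r cos θ = 8 * 1/2 = 4
b = r sin θ = 8 * sqrt(3)/2 = 4*sqrt(3)
z = 4 + 4*sqrt(3)i


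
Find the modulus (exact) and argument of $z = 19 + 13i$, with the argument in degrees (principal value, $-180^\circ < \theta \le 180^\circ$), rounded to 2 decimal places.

|z| = sqrt(19^2 + 13^2) = sqrt(530)
arg(z) = arctan(b/a) = arctan(13/19) (quadrant-adjusted) = 34.38°


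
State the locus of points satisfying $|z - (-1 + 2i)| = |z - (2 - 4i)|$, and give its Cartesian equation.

|z - z1| = |z - z2| means z is equidistant from z1 and z2,
i.e. the perpendicular bisector of the segment from (-1, 2) to (2, -4) (midpoint (1/2, -1)).
With z = x + yi, square both sides:
(x - (-1))^2 + (y - 2)^2 = (x - 2)^2 + (y - (-4))^2
The x^2 and y^2 terms cancel: 6x + (-12)y = 20 - 5 = 15
Simplify: 2x - 4y = 5
Locus: Perpendicular bisector of the segment from (-1, 2) to (2, -4): the line 2x - 4y = 5


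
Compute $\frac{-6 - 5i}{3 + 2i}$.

Multiply numerator and denominator by conjugate (3 - 2i):
= (-6 - 5i)(3 - 2i) / (3^2 + 2^2)
= (-28 - 3i) / 13
= -28/13 - (3/13)i
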